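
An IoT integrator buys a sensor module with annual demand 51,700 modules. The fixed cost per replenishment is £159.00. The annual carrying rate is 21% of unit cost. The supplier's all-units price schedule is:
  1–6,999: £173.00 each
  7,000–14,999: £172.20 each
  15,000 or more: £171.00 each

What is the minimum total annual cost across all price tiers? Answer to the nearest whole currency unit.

TC* ≈ £8,968,539

Holding cost per unit per year at price C is H = 0.21·C.
Evaluate total cost at each tier's feasible EOQ or, if the EOQ is below the tier, at the tier's minimum quantity.
EOQ at £173.00 = 672.7 (feasible in tier 1): TC = 51,700×£173.00 + (51,700/672.7)×159 + (672.7/2)×0.21×£173.00 = £8,968,539.46.
EOQ at £172.20 = 674.3 < 7000, so use break Q=7000: TC = 51,700×£172.20 + (51,700/7000.0)×159 + (7000.0/2)×0.21×£172.20 = £9,030,481.33.
EOQ at £171.00 = 676.6 < 15000, so use break Q=15000: TC = 51,700×£171.00 + (51,700/15000.0)×159 + (15000.0/2)×0.21×£171.00 = £9,110,573.02.
Lowest total cost among the candidates is at Q = 672.7.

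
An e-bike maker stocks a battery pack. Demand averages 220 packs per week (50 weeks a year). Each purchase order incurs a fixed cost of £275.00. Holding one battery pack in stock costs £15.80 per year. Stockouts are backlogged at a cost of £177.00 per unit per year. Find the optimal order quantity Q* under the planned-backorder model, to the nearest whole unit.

Q* ≈ 646 packs

Annual demand D = 220 × 50 = 11,000.
With planned backorders, Q* = √(2DS/H) · √((H+B)/B).
√(2DS/H) = √(2 × 11,000 × 275 / 15.8) = 618.798.
√((H+B)/B) = √((15.8+177)/177) = 1.0437.
Q* ≈ 645.827.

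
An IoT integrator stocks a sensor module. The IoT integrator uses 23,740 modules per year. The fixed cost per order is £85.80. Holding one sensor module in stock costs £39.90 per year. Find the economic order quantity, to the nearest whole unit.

Q* ≈ 320 modules

EOQ = √(2DS / H) = √(2 × 23,740 × 85.8 / 39.9).
= √(4,073,784 / 39.9) = √102,099.8496 ≈ 319.531.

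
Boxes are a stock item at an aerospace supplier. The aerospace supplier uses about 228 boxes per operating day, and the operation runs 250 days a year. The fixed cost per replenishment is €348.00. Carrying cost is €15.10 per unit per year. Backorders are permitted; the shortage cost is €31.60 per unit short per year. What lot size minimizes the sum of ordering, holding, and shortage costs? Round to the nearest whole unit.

Annual demand D = 228 × 250 = 57,000.
With planned backorders, Q* = √(2DS/H) · √((H+B)/B).
√(2DS/H) = √(2 × 57,000 × 348 / 15.1) = 1620.890.
√((H+B)/B) = √((15.1+31.6)/31.6) = 1.2157.
Q* ≈ 1970.464.

Q* ≈ 1,970 boxes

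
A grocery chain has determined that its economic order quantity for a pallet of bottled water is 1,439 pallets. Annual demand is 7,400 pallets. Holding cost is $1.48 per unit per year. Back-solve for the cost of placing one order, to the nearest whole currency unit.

The basic EOQ model gives Q* = √(2DS/H); rearrange for the unknown.
From Q* = √(2DS/H): S = Q*²H / (2D) = 1,439² × 1.48 / (2 × 7,400) = 207.0721.

S ≈ $207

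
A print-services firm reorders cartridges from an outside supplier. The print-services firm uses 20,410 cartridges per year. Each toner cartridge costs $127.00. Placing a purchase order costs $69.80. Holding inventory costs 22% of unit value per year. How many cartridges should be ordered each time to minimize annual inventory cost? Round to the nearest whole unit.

Holding cost H = 0.22 × $127.00 = $27.9400 per unit per year.
EOQ = √(2DS / H) = √(2 × 20,410 × 69.8 / 27.94).
= √(2,849,236 / 27.94) = √101,976.9506 ≈ 319.338.

Q* ≈ 319 cartridges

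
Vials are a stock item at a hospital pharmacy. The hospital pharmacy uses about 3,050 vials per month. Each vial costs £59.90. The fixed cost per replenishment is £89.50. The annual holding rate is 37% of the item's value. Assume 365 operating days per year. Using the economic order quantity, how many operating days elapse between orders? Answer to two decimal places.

T ≈ 5.42 days

Annual demand D = 3,050 × 12 = 36,600.
Holding cost H = 0.37 × £59.90 = £22.1630 per unit per year.
EOQ = √(2DS/H) = √(2 × 36,600 × 89.5 / 22.163) ≈ 543.69.
Cycle time = Q*/D × 365 = 543.69 / 36,600 × 365 ≈ 5.422 days.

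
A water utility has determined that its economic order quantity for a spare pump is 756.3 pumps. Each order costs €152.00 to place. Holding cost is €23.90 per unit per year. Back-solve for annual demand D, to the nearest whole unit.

Squaring Q* = √(2DS/H) gives Q*² = 2DS/H.
From Q* = √(2DS/H): D = Q*²H / (2S) = 756.3² × 23.9 / (2 × 152) = 44968.926.

D ≈ 44,969 pumps per year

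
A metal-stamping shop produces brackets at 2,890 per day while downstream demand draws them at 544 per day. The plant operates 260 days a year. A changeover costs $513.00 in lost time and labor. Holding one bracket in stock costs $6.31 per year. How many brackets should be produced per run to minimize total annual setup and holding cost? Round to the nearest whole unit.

Q* ≈ 5,323 brackets

Annual demand D = 544 × 260 = 141,440.
Production build-up factor (1 − d/p) = 1 − 544/2,890 = 0.8118.
Q* = √(2DS / (H(1 − d/p))) = √(2 × 141,440 × 513 / (6.31 × 0.8118)).
= √(145,117,440 / 5.1222) ≈ 5322.676.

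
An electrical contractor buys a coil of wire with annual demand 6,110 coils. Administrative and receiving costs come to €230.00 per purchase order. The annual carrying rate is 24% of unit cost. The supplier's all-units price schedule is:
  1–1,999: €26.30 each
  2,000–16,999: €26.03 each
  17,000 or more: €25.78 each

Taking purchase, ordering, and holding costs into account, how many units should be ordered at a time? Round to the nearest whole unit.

Q* ≈ 667 coils

Holding cost per unit per year at price C is H = 0.24·C.
Candidates are each tier's EOQ (if it falls in that tier) and each price-break quantity.
EOQ at €26.30 = 667.3 (feasible in tier 1): TC = 6,110×€26.30 + (6,110/667.3)×230 + (667.3/2)×0.24×€26.30 = €164,904.95.
EOQ at €26.03 = 670.7 < 2000, so use break Q=2000: TC = 6,110×€26.03 + (6,110/2000.0)×230 + (2000.0/2)×0.24×€26.03 = €165,993.15.
EOQ at €25.78 = 674.0 < 17000, so use break Q=17000: TC = 6,110×€25.78 + (6,110/17000.0)×230 + (17000.0/2)×0.24×€25.78 = €210,189.66.
Lowest total cost is €164,904.95 at Q = 667.3.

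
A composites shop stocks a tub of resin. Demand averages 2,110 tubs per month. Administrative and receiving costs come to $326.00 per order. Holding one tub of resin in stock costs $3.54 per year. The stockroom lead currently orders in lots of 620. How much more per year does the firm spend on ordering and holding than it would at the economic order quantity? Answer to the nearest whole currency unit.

Annual demand D = 2,110 × 12 = 25,320.
EOQ = √(2DS/H) = √(2 × 25,320 × 326 / 3.54) ≈ 2159.50.
Cost at Q* = (D/Q*)S + (Q*/2)H = √(2DSH) ≈ $7,644.64.
Cost at Q = 620: (25,320/620)×326 + (620/2)×3.54 = $13,313.42 + $1,097.40 = $14,410.82.
Excess = $14,410.82 − $7,644.64 = $6,766.18.

Extra cost ≈ $6,766 per year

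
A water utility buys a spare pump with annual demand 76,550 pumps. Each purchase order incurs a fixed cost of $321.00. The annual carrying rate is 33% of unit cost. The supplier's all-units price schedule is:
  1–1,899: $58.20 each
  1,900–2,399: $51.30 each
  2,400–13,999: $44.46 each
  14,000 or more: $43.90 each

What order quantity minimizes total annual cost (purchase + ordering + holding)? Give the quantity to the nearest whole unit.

Q* ≈ 2,400 pumps

Holding cost per unit per year at price C is H = 0.33·C.
For each price level, check whether its EOQ is feasible; otherwise the best quantity at that price is the breakpoint.
EOQ at $58.20 = 1599.6 (feasible in tier 1): TC = 76,550×$58.20 + (76,550/1599.6)×321 + (1599.6/2)×0.33×$58.20 = $4,485,932.64.
EOQ at $51.30 = 1703.8 < 1900, so use break Q=1900: TC = 76,550×$51.30 + (76,550/1900.0)×321 + (1900.0/2)×0.33×$51.30 = $3,956,030.47.
EOQ at $44.46 = 1830.2 < 2400, so use break Q=2400: TC = 76,550×$44.46 + (76,550/2400.0)×321 + (2400.0/2)×0.33×$44.46 = $3,431,257.72.
EOQ at $43.90 = 1841.8 < 14000, so use break Q=14000: TC = 76,550×$43.90 + (76,550/14000.0)×321 + (14000.0/2)×0.33×$43.90 = $3,463,709.18.
Lowest total cost is $3,431,257.72 at Q = 2400.0.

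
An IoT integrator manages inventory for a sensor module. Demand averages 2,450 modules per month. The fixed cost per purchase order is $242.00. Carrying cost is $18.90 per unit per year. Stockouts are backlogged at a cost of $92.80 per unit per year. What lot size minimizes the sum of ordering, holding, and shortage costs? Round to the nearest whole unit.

Q* ≈ 952 modules

Annual demand D = 2,450 × 12 = 29,400.
With planned backorders, Q* = √(2DS/H) · √((H+B)/B).
√(2DS/H) = √(2 × 29,400 × 242 / 18.9) = 867.692.
√((H+B)/B) = √((18.9+92.8)/92.8) = 1.0971.
Q* ≈ 951.959.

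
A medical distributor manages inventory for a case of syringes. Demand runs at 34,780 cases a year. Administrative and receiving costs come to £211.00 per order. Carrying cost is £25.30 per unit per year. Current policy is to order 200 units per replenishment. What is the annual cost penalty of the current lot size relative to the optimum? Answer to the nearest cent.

Extra cost ≈ £19,952.92 per year

EOQ = √(2DS/H) = √(2 × 34,780 × 211 / 25.3) ≈ 761.66.
Cost at Q* = (D/Q*)S + (Q*/2)H = √(2DSH) ≈ £19,269.98.
Cost at Q = 200: (34,780/200)×211 + (200/2)×25.3 = £36,692.90 + £2,530.00 = £39,222.90.
Excess = £39,222.90 − £19,269.98 = £19,952.92.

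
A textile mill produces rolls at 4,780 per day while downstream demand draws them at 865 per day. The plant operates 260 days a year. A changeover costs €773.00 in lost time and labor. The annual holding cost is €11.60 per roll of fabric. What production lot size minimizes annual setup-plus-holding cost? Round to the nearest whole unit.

Annual demand D = 865 × 260 = 224,900.
Production build-up factor (1 − d/p) = 1 − 865/4,780 = 0.8190.
Q* = √(2DS / (H(1 − d/p))) = √(2 × 224,900 × 773 / (11.6 × 0.8190)).
= √(347,695,400 / 9.5008) ≈ 6049.487.

Q* ≈ 6,049 rolls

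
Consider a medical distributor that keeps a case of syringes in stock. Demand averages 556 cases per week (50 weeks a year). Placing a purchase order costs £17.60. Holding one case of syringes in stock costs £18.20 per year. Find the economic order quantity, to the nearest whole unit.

Annual demand D = 556 × 50 = 27,800.
EOQ = √(2DS / H) = √(2 × 27,800 × 17.6 / 18.2).
= √(978,560 / 18.2) = √53,767.033 ≈ 231.877.

Q* ≈ 232 cases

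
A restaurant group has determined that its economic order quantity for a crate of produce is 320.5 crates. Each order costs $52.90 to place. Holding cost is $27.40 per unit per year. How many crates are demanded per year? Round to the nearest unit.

The basic EOQ model gives Q* = √(2DS/H); rearrange for the unknown.
From Q* = √(2DS/H): D = Q*²H / (2S) = 320.5² × 27.4 / (2 × 52.9) = 26602.409.

D ≈ 26,602 crates per year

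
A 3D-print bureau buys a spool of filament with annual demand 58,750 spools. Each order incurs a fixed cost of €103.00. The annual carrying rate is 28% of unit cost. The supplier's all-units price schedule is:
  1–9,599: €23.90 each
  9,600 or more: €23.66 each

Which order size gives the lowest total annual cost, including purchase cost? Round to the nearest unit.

Holding cost per unit per year at price C is H = 0.28·C.
Candidates are each tier's EOQ (if it falls in that tier) and each price-break quantity.
EOQ at €23.90 = 1344.8 (feasible in tier 1): TC = 58,750×€23.90 + (58,750/1344.8)×103 + (1344.8/2)×0.28×€23.90 = €1,413,124.44.
EOQ at €23.66 = 1351.6 < 9600, so use break Q=9600: TC = 58,750×€23.66 + (58,750/9600.0)×103 + (9600.0/2)×0.28×€23.66 = €1,422,454.38.
Lowest total cost is €1,413,124.44 at Q = 1344.8.

Q* ≈ 1,345 spools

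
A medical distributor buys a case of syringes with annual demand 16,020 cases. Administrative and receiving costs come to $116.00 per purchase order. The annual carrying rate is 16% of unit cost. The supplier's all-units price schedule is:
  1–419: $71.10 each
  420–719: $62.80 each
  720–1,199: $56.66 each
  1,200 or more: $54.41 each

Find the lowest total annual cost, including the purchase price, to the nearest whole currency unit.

TC* ≈ $878,420

Holding cost per unit per year at price C is H = 0.16·C.
Candidates are each tier's EOQ (if it falls in that tier) and each price-break quantity.
Tier 1 ($71.10): EOQ = 571.6 exceeds tier's upper bound 419, so this tier is dominated.
EOQ at $62.80 = 608.2 (feasible in tier 2): TC = 16,020×$62.80 + (16,020/608.2)×116 + (608.2/2)×0.16×$62.80 = $1,012,167.04.
EOQ at $56.66 = 640.3 < 720, so use break Q=720: TC = 16,020×$56.66 + (16,020/720.0)×116 + (720.0/2)×0.16×$56.66 = $913,537.82.
EOQ at $54.41 = 653.4 < 1200, so use break Q=1200: TC = 16,020×$54.41 + (16,020/1200.0)×116 + (1200.0/2)×0.16×$54.41 = $878,420.16.
Lowest total cost among the candidates is at Q = 1200.0.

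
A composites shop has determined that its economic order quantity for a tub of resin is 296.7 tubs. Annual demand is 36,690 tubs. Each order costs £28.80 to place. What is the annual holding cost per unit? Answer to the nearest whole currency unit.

The basic EOQ model gives Q* = √(2DS/H); rearrange for the unknown.
From Q* = √(2DS/H): H = 2DS / Q*² = 2 × 36,690 × 28.8 / 296.7² = 24.0068.

H ≈ £24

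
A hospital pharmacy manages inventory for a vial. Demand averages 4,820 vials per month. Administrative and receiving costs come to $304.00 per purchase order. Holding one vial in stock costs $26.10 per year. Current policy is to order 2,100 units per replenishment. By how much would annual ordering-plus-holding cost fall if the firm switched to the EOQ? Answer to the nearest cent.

Annual demand D = 4,820 × 12 = 57,840.
EOQ = √(2DS/H) = √(2 × 57,840 × 304 / 26.1) ≈ 1160.77.
Cost at Q* = (D/Q*)S + (Q*/2)H = √(2DSH) ≈ $30,296.06.
Cost at Q = 2,100: (57,840/2,100)×304 + (2,100/2)×26.1 = $8,373.03 + $27,405.00 = $35,778.03.
Excess = $35,778.03 − $30,296.06 = $5,481.97.

Extra cost ≈ $5,481.97 per year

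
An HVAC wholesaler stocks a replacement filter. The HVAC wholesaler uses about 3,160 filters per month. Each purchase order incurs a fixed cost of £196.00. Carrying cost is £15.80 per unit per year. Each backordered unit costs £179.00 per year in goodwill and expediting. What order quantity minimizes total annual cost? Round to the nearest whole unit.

Annual demand D = 3,160 × 12 = 37,920.
With planned backorders, Q* = √(2DS/H) · √((H+B)/B).
√(2DS/H) = √(2 × 37,920 × 196 / 15.8) = 969.948.
√((H+B)/B) = √((15.8+179)/179) = 1.0432.
Q* ≈ 1011.851.

Q* ≈ 1,012 filters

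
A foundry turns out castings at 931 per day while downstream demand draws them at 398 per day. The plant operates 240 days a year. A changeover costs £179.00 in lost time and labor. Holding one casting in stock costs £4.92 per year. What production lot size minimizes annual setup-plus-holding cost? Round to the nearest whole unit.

Annual demand D = 398 × 240 = 95,520.
Production build-up factor (1 − d/p) = 1 − 398/931 = 0.5725.
Q* = √(2DS / (H(1 − d/p))) = √(2 × 95,520 × 179 / (4.92 × 0.5725)).
= √(34,196,160 / 2.8167) ≈ 3484.315.

Q* ≈ 3,484 castings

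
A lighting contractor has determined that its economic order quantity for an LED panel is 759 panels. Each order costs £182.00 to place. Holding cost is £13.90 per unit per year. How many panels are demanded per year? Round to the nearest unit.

D ≈ 21,999 panels per year

The basic EOQ model gives Q* = √(2DS/H); rearrange for the unknown.
From Q* = √(2DS/H): D = Q*²H / (2S) = 759² × 13.9 / (2 × 182) = 21998.698.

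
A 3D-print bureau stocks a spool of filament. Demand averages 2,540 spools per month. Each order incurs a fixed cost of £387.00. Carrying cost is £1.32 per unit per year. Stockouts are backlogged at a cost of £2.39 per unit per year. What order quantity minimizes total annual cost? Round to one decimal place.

Q* ≈ 5,267.2 spools

Annual demand D = 2,540 × 12 = 30,480.
With planned backorders, Q* = √(2DS/H) · √((H+B)/B).
√(2DS/H) = √(2 × 30,480 × 387 / 1.32) = 4227.572.
√((H+B)/B) = √((1.32+2.39)/2.39) = 1.2459.
Q* ≈ 5267.190.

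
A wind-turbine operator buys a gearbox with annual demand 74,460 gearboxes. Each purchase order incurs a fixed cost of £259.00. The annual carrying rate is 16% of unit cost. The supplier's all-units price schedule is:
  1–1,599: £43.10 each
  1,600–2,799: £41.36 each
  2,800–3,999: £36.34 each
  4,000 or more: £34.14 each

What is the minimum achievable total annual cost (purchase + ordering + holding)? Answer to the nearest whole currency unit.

TC* ≈ £2,557,810

Holding cost per unit per year at price C is H = 0.16·C.
Evaluate total cost at each tier's feasible EOQ or, if the EOQ is below the tier, at the tier's minimum quantity.
Tier 1 (£43.10): EOQ = 2365.0 exceeds tier's upper bound 1599, so this tier is dominated.
EOQ at £41.36 = 2414.2 (feasible in tier 2): TC = 74,460×£41.36 + (74,460/2414.2)×259 + (2414.2/2)×0.16×£41.36 = £3,095,641.92.
EOQ at £36.34 = 2575.6 < 2800, so use break Q=2800: TC = 74,460×£36.34 + (74,460/2800.0)×259 + (2800.0/2)×0.16×£36.34 = £2,720,904.11.
EOQ at £34.14 = 2657.3 < 4000, so use break Q=4000: TC = 74,460×£34.14 + (74,460/4000.0)×259 + (4000.0/2)×0.16×£34.14 = £2,557,810.48.
Lowest total cost among the candidates is at Q = 4000.0.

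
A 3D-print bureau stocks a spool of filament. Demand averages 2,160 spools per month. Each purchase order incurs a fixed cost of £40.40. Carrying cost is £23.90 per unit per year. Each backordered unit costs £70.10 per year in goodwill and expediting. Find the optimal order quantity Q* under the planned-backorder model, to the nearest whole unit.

Q* ≈ 343 spools

Annual demand D = 2,160 × 12 = 25,920.
With planned backorders, Q* = √(2DS/H) · √((H+B)/B).
√(2DS/H) = √(2 × 25,920 × 40.4 / 23.9) = 296.022.
√((H+B)/B) = √((23.9+70.1)/70.1) = 1.1580.
Q* ≈ 342.791.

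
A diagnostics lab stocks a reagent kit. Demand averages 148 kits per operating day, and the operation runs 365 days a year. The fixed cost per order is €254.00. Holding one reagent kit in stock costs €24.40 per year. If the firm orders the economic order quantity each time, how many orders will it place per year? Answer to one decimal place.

N ≈ 50.9 orders per year

Annual demand D = 148 × 365 = 54,020.
Q* = √(2DS/H) = √(2 × 54,020 × 254 / 24.4) ≈ 1060.51.
Orders per year = D / Q* = 54,020 / 1060.51 ≈ 50.938.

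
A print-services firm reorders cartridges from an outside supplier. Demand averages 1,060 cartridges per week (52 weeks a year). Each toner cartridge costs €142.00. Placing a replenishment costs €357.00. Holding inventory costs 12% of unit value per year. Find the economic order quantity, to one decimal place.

Q* ≈ 1,519.7 cartridges

Annual demand D = 1,060 × 52 = 55,120.
Holding cost H = 0.12 × €142.00 = €17.0400 per unit per year.
EOQ = √(2DS / H) = √(2 × 55,120 × 357 / 17.04).
= √(39,355,680 / 17.04) = √2,309,605.6338 ≈ 1519.739.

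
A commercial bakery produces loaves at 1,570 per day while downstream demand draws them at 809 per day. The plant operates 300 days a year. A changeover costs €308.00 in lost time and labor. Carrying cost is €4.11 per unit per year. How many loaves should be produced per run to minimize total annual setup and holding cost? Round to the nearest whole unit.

Q* ≈ 8,663 loaves

Annual demand D = 809 × 300 = 242,700.
Production build-up factor (1 − d/p) = 1 − 809/1,570 = 0.4847.
Q* = √(2DS / (H(1 − d/p))) = √(2 × 242,700 × 308 / (4.11 × 0.4847)).
= √(149,503,200 / 1.9922) ≈ 8662.871.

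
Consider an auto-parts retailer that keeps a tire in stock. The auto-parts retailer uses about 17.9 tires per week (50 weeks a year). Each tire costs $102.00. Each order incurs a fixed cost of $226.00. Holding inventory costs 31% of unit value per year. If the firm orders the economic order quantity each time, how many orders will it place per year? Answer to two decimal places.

Annual demand D = 17.9 × 50 = 895.
Holding cost H = 0.31 × $102.00 = $31.6200 per unit per year.
The optimal lot size = √(2DS/H) = √(2 × 895 × 226 / 31.62) ≈ 113.11.
Orders per year = D / Q* = 895 / 113.11 ≈ 7.913.

N ≈ 7.91 orders per year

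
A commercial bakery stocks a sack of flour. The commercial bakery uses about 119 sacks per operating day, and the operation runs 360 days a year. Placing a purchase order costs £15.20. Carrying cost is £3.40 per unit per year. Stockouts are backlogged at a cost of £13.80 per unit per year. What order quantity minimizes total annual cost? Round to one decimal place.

Annual demand D = 119 × 360 = 42,840.
With planned backorders, Q* = √(2DS/H) · √((H+B)/B).
√(2DS/H) = √(2 × 42,840 × 15.2 / 3.4) = 618.902.
√((H+B)/B) = √((3.4+13.8)/13.8) = 1.1164.
Q* ≈ 690.950.

Q* ≈ 691.0 sacks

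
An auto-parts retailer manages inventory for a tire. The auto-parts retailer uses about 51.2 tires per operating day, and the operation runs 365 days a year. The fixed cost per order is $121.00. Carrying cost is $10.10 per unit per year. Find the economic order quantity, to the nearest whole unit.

Annual demand D = 51.2 × 365 = 18,688.
EOQ = √(2DS / H) = √(2 × 18,688 × 121 / 10.1).
= √(4,522,496 / 10.1) = √447,771.8812 ≈ 669.158.

Q* ≈ 669 tires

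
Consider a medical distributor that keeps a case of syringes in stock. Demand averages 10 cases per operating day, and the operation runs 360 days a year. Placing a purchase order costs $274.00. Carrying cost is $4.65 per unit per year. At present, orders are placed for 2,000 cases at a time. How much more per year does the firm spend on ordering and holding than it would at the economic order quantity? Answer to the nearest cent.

Extra cost ≈ $2,114.42 per year

Annual demand D = 10 × 360 = 3,600.
EOQ = √(2DS/H) = √(2 × 3,600 × 274 / 4.65) ≈ 651.35.
Cost at Q* = (D/Q*)S + (Q*/2)H = √(2DSH) ≈ $3,028.78.
Cost at Q = 2,000: (3,600/2,000)×274 + (2,000/2)×4.65 = $493.20 + $4,650.00 = $5,143.20.
Excess = $5,143.20 − $3,028.78 = $2,114.42.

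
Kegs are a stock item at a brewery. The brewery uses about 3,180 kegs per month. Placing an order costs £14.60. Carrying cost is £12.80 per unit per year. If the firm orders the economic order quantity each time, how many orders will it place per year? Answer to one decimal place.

Annual demand D = 3,180 × 12 = 38,160.
EOQ = √(2DS/H) = √(2 × 38,160 × 14.6 / 12.8) ≈ 295.05.
Orders per year = D / Q* = 38,160 / 295.05 ≈ 129.335.

N ≈ 129.3 orders per year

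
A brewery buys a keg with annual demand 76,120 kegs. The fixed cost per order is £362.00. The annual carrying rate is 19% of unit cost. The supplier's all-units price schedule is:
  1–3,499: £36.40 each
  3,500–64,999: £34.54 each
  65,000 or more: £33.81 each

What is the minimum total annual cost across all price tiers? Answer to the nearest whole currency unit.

Holding cost per unit per year at price C is H = 0.19·C.
Evaluate total cost at each tier's feasible EOQ or, if the EOQ is below the tier, at the tier's minimum quantity.
EOQ at £36.40 = 2822.9 (feasible in tier 1): TC = 76,120×£36.40 + (76,120/2822.9)×362 + (2822.9/2)×0.19×£36.40 = £2,790,290.98.
EOQ at £34.54 = 2897.9 < 3500, so use break Q=3500: TC = 76,120×£34.54 + (76,120/3500.0)×362 + (3500.0/2)×0.19×£34.54 = £2,648,542.33.
EOQ at £33.81 = 2929.0 < 65000, so use break Q=65000: TC = 76,120×£33.81 + (76,120/65000.0)×362 + (65000.0/2)×0.19×£33.81 = £2,782,817.88.
Lowest total cost among the candidates is at Q = 3500.0.

TC* ≈ £2,648,542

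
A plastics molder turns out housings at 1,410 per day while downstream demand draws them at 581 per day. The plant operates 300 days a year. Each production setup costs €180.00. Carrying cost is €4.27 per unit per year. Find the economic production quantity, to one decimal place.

Q* ≈ 4,999.4 housings

Annual demand D = 581 × 300 = 174,300.
Production build-up factor (1 − d/p) = 1 − 581/1,410 = 0.5879.
Q* = √(2DS / (H(1 − d/p))) = √(2 × 174,300 × 180 / (4.27 × 0.5879)).
= √(62,748,000 / 2.5105) ≈ 4999.405.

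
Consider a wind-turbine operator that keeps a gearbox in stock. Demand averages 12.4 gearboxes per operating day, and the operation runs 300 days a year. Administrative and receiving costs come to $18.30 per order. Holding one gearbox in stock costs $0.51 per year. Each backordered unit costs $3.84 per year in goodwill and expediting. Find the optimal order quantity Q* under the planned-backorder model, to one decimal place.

Annual demand D = 12.4 × 300 = 3,720.
With planned backorders, Q* = √(2DS/H) · √((H+B)/B).
√(2DS/H) = √(2 × 3,720 × 18.3 / 0.51) = 516.686.
√((H+B)/B) = √((0.51+3.84)/3.84) = 1.0643.
Q* ≈ 549.928.

Q* ≈ 549.9 gearboxes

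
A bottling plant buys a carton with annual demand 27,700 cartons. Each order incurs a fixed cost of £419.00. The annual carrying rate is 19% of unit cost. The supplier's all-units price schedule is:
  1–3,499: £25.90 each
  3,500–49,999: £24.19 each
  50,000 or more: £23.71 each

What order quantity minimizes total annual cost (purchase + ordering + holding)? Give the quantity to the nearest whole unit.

Holding cost per unit per year at price C is H = 0.19·C.
For each price level, check whether its EOQ is feasible; otherwise the best quantity at that price is the breakpoint.
EOQ at £25.90 = 2171.9 (feasible in tier 1): TC = 27,700×£25.90 + (27,700/2171.9)×419 + (2171.9/2)×0.19×£25.90 = £728,117.81.
EOQ at £24.19 = 2247.3 < 3500, so use break Q=3500: TC = 27,700×£24.19 + (27,700/3500.0)×419 + (3500.0/2)×0.19×£24.19 = £681,422.26.
EOQ at £23.71 = 2270.0 < 50000, so use break Q=50000: TC = 27,700×£23.71 + (27,700/50000.0)×419 + (50000.0/2)×0.19×£23.71 = £769,621.63.
Lowest total cost is £681,422.26 at Q = 3500.0.

Q* ≈ 3,500 cartons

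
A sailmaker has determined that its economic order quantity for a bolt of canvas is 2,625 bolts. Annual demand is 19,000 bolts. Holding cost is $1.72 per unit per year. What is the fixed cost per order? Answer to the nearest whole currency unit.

S ≈ $312

The basic EOQ model gives Q* = √(2DS/H); rearrange for the unknown.
From Q* = √(2DS/H): S = Q*²H / (2D) = 2,625² × 1.72 / (2 × 19,000) = 311.8914.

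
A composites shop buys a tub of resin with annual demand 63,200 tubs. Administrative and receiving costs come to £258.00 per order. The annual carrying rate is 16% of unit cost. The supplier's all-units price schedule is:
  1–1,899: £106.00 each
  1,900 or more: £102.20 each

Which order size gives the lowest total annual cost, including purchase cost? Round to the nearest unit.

Holding cost per unit per year at price C is H = 0.16·C.
Candidates are each tier's EOQ (if it falls in that tier) and each price-break quantity.
EOQ at £106.00 = 1386.7 (feasible in tier 1): TC = 63,200×£106.00 + (63,200/1386.7)×258 + (1386.7/2)×0.16×£106.00 = £6,722,717.78.
EOQ at £102.20 = 1412.2 < 1900, so use break Q=1900: TC = 63,200×£102.20 + (63,200/1900.0)×258 + (1900.0/2)×0.16×£102.20 = £6,483,156.29.
Lowest total cost is £6,483,156.29 at Q = 1900.0.

Q* ≈ 1,900 tubs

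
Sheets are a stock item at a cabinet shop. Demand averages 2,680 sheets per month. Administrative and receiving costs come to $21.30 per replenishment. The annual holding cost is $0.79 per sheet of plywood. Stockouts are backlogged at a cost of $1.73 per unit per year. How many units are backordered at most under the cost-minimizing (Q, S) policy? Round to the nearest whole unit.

S* ≈ 498 sheets

Annual demand D = 2,680 × 12 = 32,160.
With planned backorders, Q* = √(2DS/H) · √((H+B)/B).
√(2DS/H) = √(2 × 32,160 × 21.3 / 0.79) = 1316.889.
√((H+B)/B) = √((0.79+1.73)/1.73) = 1.2069.
Q* ≈ 1589.375.
S* = Q* · H/(H+B) = 1589.375 × 0.79/2.52 ≈ 498.257.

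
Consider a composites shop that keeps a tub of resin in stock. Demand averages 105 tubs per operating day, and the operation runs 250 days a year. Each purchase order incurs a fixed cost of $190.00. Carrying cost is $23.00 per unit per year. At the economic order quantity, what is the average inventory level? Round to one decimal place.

Annual demand D = 105 × 250 = 26,250.
EOQ = √(2DS/H) = √(2 × 26,250 × 190 / 23) ≈ 658.56.
Average inventory = Q*/2 ≈ 658.56 / 2 = 329.278.

Average inventory ≈ 329.3 tubs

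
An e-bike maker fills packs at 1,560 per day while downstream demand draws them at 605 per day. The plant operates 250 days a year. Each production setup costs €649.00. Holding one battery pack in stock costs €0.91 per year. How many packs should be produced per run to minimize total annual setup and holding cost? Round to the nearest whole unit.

Annual demand D = 605 × 250 = 151,250.
Production build-up factor (1 − d/p) = 1 − 605/1,560 = 0.6122.
Q* = √(2DS / (H(1 − d/p))) = √(2 × 151,250 × 649 / (0.91 × 0.6122)).
= √(196,322,500 / 0.5571) ≈ 18772.623.

Q* ≈ 18,773 packs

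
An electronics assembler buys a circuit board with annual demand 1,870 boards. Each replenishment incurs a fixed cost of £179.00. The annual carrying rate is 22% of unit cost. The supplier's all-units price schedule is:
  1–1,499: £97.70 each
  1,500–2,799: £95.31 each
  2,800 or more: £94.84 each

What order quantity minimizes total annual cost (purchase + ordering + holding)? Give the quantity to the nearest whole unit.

Holding cost per unit per year at price C is H = 0.22·C.
For each price level, check whether its EOQ is feasible; otherwise the best quantity at that price is the breakpoint.
EOQ at £97.70 = 176.5 (feasible in tier 1): TC = 1,870×£97.70 + (1,870/176.5)×179 + (176.5/2)×0.22×£97.70 = £186,492.33.
EOQ at £95.31 = 178.7 < 1500, so use break Q=1500: TC = 1,870×£95.31 + (1,870/1500.0)×179 + (1500.0/2)×0.22×£95.31 = £194,179.00.
EOQ at £94.84 = 179.1 < 2800, so use break Q=2800: TC = 1,870×£94.84 + (1,870/2800.0)×179 + (2800.0/2)×0.22×£94.84 = £206,681.07.
Lowest total cost is £186,492.33 at Q = 176.5.

Q* ≈ 176 boards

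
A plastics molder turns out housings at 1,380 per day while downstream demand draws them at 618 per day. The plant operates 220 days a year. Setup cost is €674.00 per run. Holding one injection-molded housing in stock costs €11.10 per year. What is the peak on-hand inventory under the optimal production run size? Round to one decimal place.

I_max ≈ 3,019.4 housings

Annual demand D = 618 × 220 = 135,960.
Production build-up factor (1 − d/p) = 1 − 618/1,380 = 0.5522.
Q* = √(2DS / (H(1 − d/p))) = √(2 × 135,960 × 674 / (11.1 × 0.5522)).
= √(183,274,080 / 6.1291) ≈ 5468.284.
Maximum inventory = Q*(1 − d/p) = 5468.284 × 0.5522 ≈ 3019.444.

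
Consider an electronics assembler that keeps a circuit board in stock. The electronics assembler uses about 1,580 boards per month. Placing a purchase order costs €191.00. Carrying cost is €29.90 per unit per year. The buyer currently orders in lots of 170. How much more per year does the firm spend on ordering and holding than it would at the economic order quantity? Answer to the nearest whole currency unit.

Extra cost ≈ €9,128 per year

Annual demand D = 1,580 × 12 = 18,960.
EOQ = √(2DS/H) = √(2 × 18,960 × 191 / 29.9) ≈ 492.17.
Cost at Q* = (D/Q*)S + (Q*/2)H = √(2DSH) ≈ €14,715.89.
Cost at Q = 170: (18,960/170)×191 + (170/2)×29.9 = €21,302.12 + €2,541.50 = €23,843.62.
Excess = €23,843.62 − €14,715.89 = €9,127.73.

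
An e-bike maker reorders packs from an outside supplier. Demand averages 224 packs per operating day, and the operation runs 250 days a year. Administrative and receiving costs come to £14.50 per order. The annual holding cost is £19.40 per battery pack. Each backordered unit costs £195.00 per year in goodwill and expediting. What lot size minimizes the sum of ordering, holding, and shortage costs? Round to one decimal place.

Annual demand D = 224 × 250 = 56,000.
With planned backorders, Q* = √(2DS/H) · √((H+B)/B).
√(2DS/H) = √(2 × 56,000 × 14.5 / 19.4) = 289.329.
√((H+B)/B) = √((19.4+195)/195) = 1.0486.
Q* ≈ 303.380.

Q* ≈ 303.4 packs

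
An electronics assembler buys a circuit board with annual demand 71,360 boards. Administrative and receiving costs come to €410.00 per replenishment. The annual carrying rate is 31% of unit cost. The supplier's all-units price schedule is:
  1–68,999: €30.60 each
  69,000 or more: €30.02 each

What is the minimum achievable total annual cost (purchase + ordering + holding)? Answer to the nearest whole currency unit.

Holding cost per unit per year at price C is H = 0.31·C.
Evaluate total cost at each tier's feasible EOQ or, if the EOQ is below the tier, at the tier's minimum quantity.
EOQ at €30.60 = 2483.7 (feasible in tier 1): TC = 71,360×€30.60 + (71,360/2483.7)×410 + (2483.7/2)×0.31×€30.60 = €2,207,176.03.
EOQ at €30.02 = 2507.5 < 69000, so use break Q=69000: TC = 71,360×€30.02 + (71,360/69000.0)×410 + (69000.0/2)×0.31×€30.02 = €2,463,715.12.
Lowest total cost among the candidates is at Q = 2483.7.

TC* ≈ €2,207,176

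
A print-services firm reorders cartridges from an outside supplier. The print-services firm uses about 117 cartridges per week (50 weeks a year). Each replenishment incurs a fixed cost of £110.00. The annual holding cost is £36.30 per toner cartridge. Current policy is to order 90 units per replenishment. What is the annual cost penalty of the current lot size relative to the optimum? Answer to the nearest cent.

Extra cost ≈ £1,948.44 per year

Annual demand D = 117 × 50 = 5,850.
EOQ = √(2DS/H) = √(2 × 5,850 × 110 / 36.3) ≈ 188.29.
Cost at Q* = (D/Q*)S + (Q*/2)H = √(2DSH) ≈ £6,835.06.
Cost at Q = 90: (5,850/90)×110 + (90/2)×36.3 = £7,150.00 + £1,633.50 = £8,783.50.
Excess = £8,783.50 − £6,835.06 = £1,948.44.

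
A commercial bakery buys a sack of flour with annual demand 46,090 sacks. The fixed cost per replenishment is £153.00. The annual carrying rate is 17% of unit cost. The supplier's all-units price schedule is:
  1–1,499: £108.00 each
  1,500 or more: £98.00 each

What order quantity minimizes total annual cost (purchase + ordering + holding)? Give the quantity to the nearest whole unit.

Holding cost per unit per year at price C is H = 0.17·C.
Candidates are each tier's EOQ (if it falls in that tier) and each price-break quantity.
EOQ at £108.00 = 876.5 (feasible in tier 1): TC = 46,090×£108.00 + (46,090/876.5)×153 + (876.5/2)×0.17×£108.00 = £4,993,811.64.
EOQ at £98.00 = 920.1 < 1500, so use break Q=1500: TC = 46,090×£98.00 + (46,090/1500.0)×153 + (1500.0/2)×0.17×£98.00 = £4,534,016.18.
Lowest total cost is £4,534,016.18 at Q = 1500.0.

Q* ≈ 1,500 sacks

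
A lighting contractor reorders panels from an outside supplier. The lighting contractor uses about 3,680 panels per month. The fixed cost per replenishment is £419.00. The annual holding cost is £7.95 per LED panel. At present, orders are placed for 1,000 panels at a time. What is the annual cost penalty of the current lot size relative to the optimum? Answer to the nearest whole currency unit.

Extra cost ≈ £5,326 per year

Annual demand D = 3,680 × 12 = 44,160.
EOQ = √(2DS/H) = √(2 × 44,160 × 419 / 7.95) ≈ 2157.51.
Cost at Q* = (D/Q*)S + (Q*/2)H = √(2DSH) ≈ £17,152.21.
Cost at Q = 1,000: (44,160/1,000)×419 + (1,000/2)×7.95 = £18,503.04 + £3,975.00 = £22,478.04.
Excess = £22,478.04 − £17,152.21 = £5,325.83.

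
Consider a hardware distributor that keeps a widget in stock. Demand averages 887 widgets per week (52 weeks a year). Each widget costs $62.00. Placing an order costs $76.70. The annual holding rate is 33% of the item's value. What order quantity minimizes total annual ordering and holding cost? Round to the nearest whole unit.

Q* ≈ 588 widgets

Annual demand D = 887 × 52 = 46,124.
Holding cost H = 0.33 × $62.00 = $20.4600 per unit per year.
EOQ = √(2DS / H) = √(2 × 46,124 × 76.7 / 20.46).
= √(7,075,421.6 / 20.46) = √345,817.2825 ≈ 588.062.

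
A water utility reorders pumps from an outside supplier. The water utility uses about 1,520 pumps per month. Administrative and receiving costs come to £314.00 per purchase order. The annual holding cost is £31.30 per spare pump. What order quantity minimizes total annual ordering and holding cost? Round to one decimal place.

Q* ≈ 605.0 pumps

Annual demand D = 1,520 × 12 = 18,240.
EOQ = √(2DS / H) = √(2 × 18,240 × 314 / 31.3).
= √(11,454,720 / 31.3) = √365,965.4952 ≈ 604.951.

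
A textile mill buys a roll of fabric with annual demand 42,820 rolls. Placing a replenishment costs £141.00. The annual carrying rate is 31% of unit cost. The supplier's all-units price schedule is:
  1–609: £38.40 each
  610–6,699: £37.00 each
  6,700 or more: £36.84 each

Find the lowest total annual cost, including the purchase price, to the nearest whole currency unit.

TC* ≈ £1,596,109

Holding cost per unit per year at price C is H = 0.31·C.
Evaluate total cost at each tier's feasible EOQ or, if the EOQ is below the tier, at the tier's minimum quantity.
Tier 1 (£38.40): EOQ = 1007.2 exceeds tier's upper bound 609, so this tier is dominated.
EOQ at £37.00 = 1026.0 (feasible in tier 2): TC = 42,820×£37.00 + (42,820/1026.0)×141 + (1026.0/2)×0.31×£37.00 = £1,596,108.73.
EOQ at £36.84 = 1028.3 < 6700, so use break Q=6700: TC = 42,820×£36.84 + (42,820/6700.0)×141 + (6700.0/2)×0.31×£36.84 = £1,616,648.28.
Lowest total cost among the candidates is at Q = 1026.0.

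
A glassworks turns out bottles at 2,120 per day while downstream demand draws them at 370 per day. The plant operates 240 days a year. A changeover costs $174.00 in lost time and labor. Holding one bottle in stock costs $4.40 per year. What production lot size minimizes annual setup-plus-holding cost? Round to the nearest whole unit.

Q* ≈ 2,917 bottles

Annual demand D = 370 × 240 = 88,800.
Production build-up factor (1 − d/p) = 1 − 370/2,120 = 0.8255.
Q* = √(2DS / (H(1 − d/p))) = √(2 × 88,800 × 174 / (4.4 × 0.8255)).
= √(30,902,400 / 3.6321) ≈ 2916.881.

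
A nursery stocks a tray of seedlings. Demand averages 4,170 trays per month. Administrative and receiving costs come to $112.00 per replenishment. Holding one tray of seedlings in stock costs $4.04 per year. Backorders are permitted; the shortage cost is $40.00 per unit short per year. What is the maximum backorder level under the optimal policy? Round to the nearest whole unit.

S* ≈ 160 trays

Annual demand D = 4,170 × 12 = 50,040.
With planned backorders, Q* = √(2DS/H) · √((H+B)/B).
√(2DS/H) = √(2 × 50,040 × 112 / 4.04) = 1665.682.
√((H+B)/B) = √((4.04+40)/40) = 1.0493.
Q* ≈ 1747.775.
S* = Q* · H/(H+B) = 1747.775 × 4.04/44.04 ≈ 160.332.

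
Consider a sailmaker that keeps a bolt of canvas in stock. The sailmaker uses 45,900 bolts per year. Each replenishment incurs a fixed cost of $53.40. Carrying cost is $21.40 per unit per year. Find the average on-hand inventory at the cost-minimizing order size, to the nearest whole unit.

Q* = √(2DS/H) = √(2 × 45,900 × 53.4 / 21.4) ≈ 478.61.
Average inventory = Q*/2 ≈ 478.61 / 2 = 239.307.

Average inventory ≈ 239 bolts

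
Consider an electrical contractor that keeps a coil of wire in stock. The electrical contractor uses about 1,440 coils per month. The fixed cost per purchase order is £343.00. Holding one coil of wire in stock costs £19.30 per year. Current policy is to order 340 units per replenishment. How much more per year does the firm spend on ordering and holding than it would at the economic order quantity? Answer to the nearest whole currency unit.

Extra cost ≈ £5,588 per year

Annual demand D = 1,440 × 12 = 17,280.
EOQ = √(2DS/H) = √(2 × 17,280 × 343 / 19.3) ≈ 783.71.
Cost at Q* = (D/Q*)S + (Q*/2)H = √(2DSH) ≈ £15,125.60.
Cost at Q = 340: (17,280/340)×343 + (340/2)×19.3 = £17,432.47 + £3,281.00 = £20,713.47.
Excess = £20,713.47 − £15,125.60 = £5,587.87.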